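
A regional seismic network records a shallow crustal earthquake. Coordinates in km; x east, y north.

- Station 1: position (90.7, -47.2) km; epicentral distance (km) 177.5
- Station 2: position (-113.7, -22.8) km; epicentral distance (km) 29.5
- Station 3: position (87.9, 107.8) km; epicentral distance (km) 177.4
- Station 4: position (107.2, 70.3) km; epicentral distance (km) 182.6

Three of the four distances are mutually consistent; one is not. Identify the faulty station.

Station 2

Solve using three stations at a time. Using Station 1, Station 3, Station 4 (subtract circle equations pairwise → linear system) gives (x, y) ≈ (-70.5, 27.5).
Distances from that point to each station vs reported:
  Station 1: calculated 177.7 vs reported 177.5 → residual 0.2 km
  Station 2: calculated 66.3 vs reported 29.5 → residual 36.8 km
  Station 3: calculated 177.6 vs reported 177.4 → residual 0.2 km
  Station 4: calculated 182.8 vs reported 182.6 → residual 0.2 km
Station 1, Station 3, Station 4 are mutually consistent (residuals ≈ 0); Station 2 is off by 36.8 km.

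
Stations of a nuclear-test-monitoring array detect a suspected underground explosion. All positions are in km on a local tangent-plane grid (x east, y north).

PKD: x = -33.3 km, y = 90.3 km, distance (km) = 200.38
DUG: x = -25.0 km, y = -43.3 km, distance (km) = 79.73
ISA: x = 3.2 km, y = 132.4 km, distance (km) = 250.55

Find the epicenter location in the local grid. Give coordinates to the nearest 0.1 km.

(-74.5, -105.8)

Circle about each station: (x + 33.3)² + (y − 90.3)² = 200.38²; (x + 25.0)² + (y + 43.3)² = 79.73²; (x − 3.2)² + (y − 132.4)² = 250.55².
Subtracting the PKD equation from the DUG and ISA equations removes the quadratic terms:
16.6 x − 267.2 y = 27032.18
73.0 x + 84.2 y = -14346.14
Solving the 2×2 system: x ≈ -74.5, y ≈ -105.8 km.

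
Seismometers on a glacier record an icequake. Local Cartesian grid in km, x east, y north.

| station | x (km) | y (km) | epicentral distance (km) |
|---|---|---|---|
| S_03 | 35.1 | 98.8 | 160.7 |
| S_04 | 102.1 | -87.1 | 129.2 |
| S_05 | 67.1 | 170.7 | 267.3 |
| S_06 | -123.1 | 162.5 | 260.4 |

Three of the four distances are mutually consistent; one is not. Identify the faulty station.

S_03

Solve using three stations at a time. Using S_04, S_05, S_06 (subtract circle equations pairwise → linear system) gives (x, y) ≈ (-27.0, -79.5).
Distances from that point to each station vs reported:
  S_03: calculated 188.8 vs reported 160.7 → residual 28.1 km
  S_04: calculated 129.3 vs reported 129.2 → residual 0.1 km
  S_05: calculated 267.3 vs reported 267.3 → residual 0.0 km
  S_06: calculated 260.4 vs reported 260.4 → residual 0.0 km
S_04, S_05, S_06 are mutually consistent (residuals ≈ 0); S_03 is off by 28.1 km.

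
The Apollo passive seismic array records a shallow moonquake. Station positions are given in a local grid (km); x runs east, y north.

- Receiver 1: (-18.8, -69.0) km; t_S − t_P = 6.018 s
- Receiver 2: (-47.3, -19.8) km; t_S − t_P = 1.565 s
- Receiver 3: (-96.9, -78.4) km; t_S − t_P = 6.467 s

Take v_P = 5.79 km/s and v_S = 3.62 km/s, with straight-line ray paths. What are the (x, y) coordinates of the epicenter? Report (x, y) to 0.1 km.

Distance from S−P lag: d = Δt · v_P v_S / (v_P − v_S) = Δt · (5.79·3.62)/(5.79−3.62) ≈ 9.6589·Δt.
So d_Receiver 1 = 58.13, d_Receiver 2 = 15.12, d_Receiver 3 = 62.46 km.
Circle about each station: (x + 18.8)² + (y + 69.0)² = 58.13²; (x + 47.3)² + (y + 19.8)² = 15.12²; (x + 96.9)² + (y + 78.4)² = 62.46².
Subtracting the Receiver 1 equation from the Receiver 2 and Receiver 3 equations removes the quadratic terms:
-57.0 x + 98.4 y = 665.37
-156.2 x − 18.8 y = 9899.58
Solving the 2×2 system: x ≈ -60.0, y ≈ -28.0 km.

(-60.0, -28.0)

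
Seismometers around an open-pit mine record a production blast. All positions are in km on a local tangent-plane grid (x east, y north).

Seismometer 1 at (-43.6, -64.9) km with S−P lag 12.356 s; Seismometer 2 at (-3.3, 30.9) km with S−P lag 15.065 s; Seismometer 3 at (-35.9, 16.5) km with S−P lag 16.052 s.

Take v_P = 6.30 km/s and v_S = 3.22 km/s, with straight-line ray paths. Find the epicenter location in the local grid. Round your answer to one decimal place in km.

37.6 km east, -59.5 km north

Distance from S−P lag: d = Δt · v_P v_S / (v_P − v_S) = Δt · (6.30·3.22)/(6.30−3.22) ≈ 6.5864·Δt.
So d_Seismometer 1 = 81.38, d_Seismometer 2 = 99.22, d_Seismometer 3 = 105.72 km.
Circle about each station: (x + 43.6)² + (y + 64.9)² = 81.38²; (x + 3.3)² + (y − 30.9)² = 99.22²; (x + 35.9)² + (y − 16.5)² = 105.72².
Subtracting the Seismometer 1 equation from the Seismometer 2 and Seismometer 3 equations removes the quadratic terms:
80.6 x + 191.6 y = -8369.17
15.4 x + 162.8 y = -9105.92
Solving the 2×2 system: x ≈ 37.6, y ≈ -59.5 km.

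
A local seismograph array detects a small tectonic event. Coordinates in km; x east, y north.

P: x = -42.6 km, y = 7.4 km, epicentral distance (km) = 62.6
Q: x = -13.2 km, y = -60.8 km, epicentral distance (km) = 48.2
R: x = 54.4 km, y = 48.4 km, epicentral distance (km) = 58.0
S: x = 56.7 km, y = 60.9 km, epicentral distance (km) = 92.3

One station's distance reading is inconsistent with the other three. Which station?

Solve using three stations at a time. Using P, Q, S (subtract circle equations pairwise → linear system) gives (x, y) ≈ (13.4, -20.6).
Distances from that point to each station vs reported:
  P: calculated 62.6 vs reported 62.6 → residual 0.0 km
  Q: calculated 48.2 vs reported 48.2 → residual 0.0 km
  R: calculated 80.3 vs reported 58.0 → residual 22.3 km
  S: calculated 92.3 vs reported 92.3 → residual 0.0 km
P, Q, S are mutually consistent (residuals ≈ 0); R is off by 22.3 km.

R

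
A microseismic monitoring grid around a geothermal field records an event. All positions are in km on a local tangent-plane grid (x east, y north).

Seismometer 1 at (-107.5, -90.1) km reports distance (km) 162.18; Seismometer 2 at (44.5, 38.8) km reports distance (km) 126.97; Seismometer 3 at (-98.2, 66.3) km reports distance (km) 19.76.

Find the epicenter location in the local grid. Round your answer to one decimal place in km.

x ≈ -78.7 km, y ≈ 69.5 km

Circle about each station: (x + 107.5)² + (y + 90.1)² = 162.18²; (x − 44.5)² + (y − 38.8)² = 126.97²; (x + 98.2)² + (y − 66.3)² = 19.76².
Subtracting the Seismometer 1 equation from the Seismometer 2 and Seismometer 3 equations removes the quadratic terms:
304.0 x + 257.8 y = -6007.60
18.6 x + 312.8 y = 20276.56
Solving the 2×2 system: x ≈ -78.7, y ≈ 69.5 km.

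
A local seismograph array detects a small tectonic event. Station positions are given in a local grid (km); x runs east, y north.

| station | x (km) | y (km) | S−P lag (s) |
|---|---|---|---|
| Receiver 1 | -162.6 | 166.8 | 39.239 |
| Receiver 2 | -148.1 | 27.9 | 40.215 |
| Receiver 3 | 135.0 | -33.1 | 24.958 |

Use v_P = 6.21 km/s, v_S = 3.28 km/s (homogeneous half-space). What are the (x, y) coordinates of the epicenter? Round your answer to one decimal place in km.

(108.7, 138.4)

Distance from S−P lag: d = Δt · v_P v_S / (v_P − v_S) = Δt · (6.21·3.28)/(6.21−3.28) ≈ 6.9518·Δt.
So d_Receiver 1 = 272.78, d_Receiver 2 = 279.57, d_Receiver 3 = 173.50 km.
Circle about each station: (x + 162.6)² + (y − 166.8)² = 272.78²; (x + 148.1)² + (y − 27.9)² = 279.57²; (x − 135.0)² + (y + 33.1)² = 173.50².
Subtracting the Receiver 1 equation from the Receiver 2 and Receiver 3 equations removes the quadratic terms:
29.0 x − 277.8 y = -35299.44
595.2 x − 399.8 y = 9366.29
Solving the 2×2 system: x ≈ 108.7, y ≈ 138.4 km.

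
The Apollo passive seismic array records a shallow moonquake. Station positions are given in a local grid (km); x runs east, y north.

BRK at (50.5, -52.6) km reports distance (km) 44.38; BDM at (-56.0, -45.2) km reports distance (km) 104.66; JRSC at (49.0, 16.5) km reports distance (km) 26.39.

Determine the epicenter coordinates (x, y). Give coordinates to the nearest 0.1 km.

Circle about each station: (x − 50.5)² + (y + 52.6)² = 44.38²; (x + 56.0)² + (y + 45.2)² = 104.66²; (x − 49.0)² + (y − 16.5)² = 26.39².
Subtracting pairs of circle equations eliminates x²+y² and gives linear equations (the radical axes):
-213.0 x + 14.8 y = -9122.10
-3.0 x + 138.2 y = -1370.61
Solving the 2×2 system: x ≈ 42.2, y ≈ -9.0 km.
Check against BRK (with the unrounded x, y): √((x − 50.5)²+(y + 52.6)²) = 44.38 ≈ 44.38 km. ✓

(42.2, -9.0)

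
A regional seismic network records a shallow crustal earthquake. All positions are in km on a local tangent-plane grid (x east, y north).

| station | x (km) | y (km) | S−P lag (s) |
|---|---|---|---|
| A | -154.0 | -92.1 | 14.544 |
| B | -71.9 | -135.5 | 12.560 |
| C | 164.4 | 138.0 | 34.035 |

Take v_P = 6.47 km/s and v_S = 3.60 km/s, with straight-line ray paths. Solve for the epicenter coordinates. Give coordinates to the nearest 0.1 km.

-50.2 km east, -35.9 km north

Distance from S−P lag: d = Δt · v_P v_S / (v_P − v_S) = Δt · (6.47·3.60)/(6.47−3.60) ≈ 8.1157·Δt.
So d_A = 118.03, d_B = 101.93, d_C = 276.22 km.
Circle about each station: (x + 154.0)² + (y + 92.1)² = 118.03²; (x + 71.9)² + (y + 135.5)² = 101.93²; (x − 164.4)² + (y − 138.0)² = 276.22².
Subtracting pairs of circle equations eliminates x²+y² and gives linear equations (the radical axes):
164.2 x − 86.8 y = -5127.19
636.8 x + 460.2 y = -48493.46
Solving the 2×2 system: x ≈ -50.2, y ≈ -35.9 km.
Check against A (with the unrounded x, y): √((x + 154.0)²+(y + 92.1)²) = 118.03 ≈ 118.03 km. ✓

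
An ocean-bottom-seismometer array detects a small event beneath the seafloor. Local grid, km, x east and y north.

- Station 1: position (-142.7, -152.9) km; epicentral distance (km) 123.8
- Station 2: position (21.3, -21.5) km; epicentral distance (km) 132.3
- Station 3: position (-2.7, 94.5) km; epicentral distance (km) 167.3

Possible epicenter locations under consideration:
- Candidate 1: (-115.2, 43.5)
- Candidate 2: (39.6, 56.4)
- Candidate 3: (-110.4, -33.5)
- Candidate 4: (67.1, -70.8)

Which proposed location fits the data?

For each candidate, compare |candidate − station| to the reported distance:
Candidate 1: residuals Station 1 74.5, Station 2 18.9, Station 3 43.8 → max 74.5 km
Candidate 2: residuals Station 1 153.8, Station 2 52.3, Station 3 110.4 → max 153.8 km
Candidate 3: residuals Station 1 0.1, Station 2 0.1, Station 3 0.0 → max 0.1 km
Candidate 4: residuals Station 1 101.5, Station 2 65.0, Station 3 12.1 → max 101.5 km
Only Candidate 3 has all residuals ≈ 0.

Candidate 3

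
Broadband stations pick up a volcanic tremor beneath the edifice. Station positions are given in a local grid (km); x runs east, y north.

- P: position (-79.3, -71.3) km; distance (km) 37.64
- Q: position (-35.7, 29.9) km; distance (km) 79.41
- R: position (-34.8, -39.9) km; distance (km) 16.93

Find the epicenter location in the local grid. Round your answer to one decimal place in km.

Circle about each station: (x + 79.3)² + (y + 71.3)² = 37.64²; (x + 35.7)² + (y − 29.9)² = 79.41²; (x + 34.8)² + (y + 39.9)² = 16.93².
Subtracting the P equation from the Q and R equations removes the quadratic terms:
87.2 x + 202.4 y = -14092.86
89.0 x + 62.8 y = -7438.99
Solving the 2×2 system: x ≈ -49.5, y ≈ -48.3 km.

x ≈ -49.5 km, y ≈ -48.3 km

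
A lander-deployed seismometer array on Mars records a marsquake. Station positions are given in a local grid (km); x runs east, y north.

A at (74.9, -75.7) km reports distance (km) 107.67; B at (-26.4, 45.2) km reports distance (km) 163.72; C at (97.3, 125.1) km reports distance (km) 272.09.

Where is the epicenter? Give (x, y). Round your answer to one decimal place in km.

-23.9 km east, -118.5 km north

Circle about each station: (x − 74.9)² + (y + 75.7)² = 107.67²; (x + 26.4)² + (y − 45.2)² = 163.72²; (x − 97.3)² + (y − 125.1)² = 272.09².
Subtracting the A equation from the B and C equations removes the quadratic terms:
-202.6 x + 241.8 y = -23811.91
44.8 x + 401.6 y = -48663.34
Solving the 2×2 system: x ≈ -23.9, y ≈ -118.5 km.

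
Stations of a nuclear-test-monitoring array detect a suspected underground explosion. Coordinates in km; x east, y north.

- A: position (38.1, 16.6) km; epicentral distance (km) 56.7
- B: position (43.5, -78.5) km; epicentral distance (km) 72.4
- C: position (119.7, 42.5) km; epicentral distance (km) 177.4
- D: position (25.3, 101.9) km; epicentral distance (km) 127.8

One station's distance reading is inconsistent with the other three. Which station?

Solve using three stations at a time. Using A, B, D (subtract circle equations pairwise → linear system) gives (x, y) ≈ (-2.3, -22.7).
Distances from that point to each station vs reported:
  A: calculated 56.4 vs reported 56.7 → residual 0.3 km
  B: calculated 72.1 vs reported 72.4 → residual 0.3 km
  C: calculated 138.3 vs reported 177.4 → residual 39.1 km
  D: calculated 127.6 vs reported 127.8 → residual 0.2 km
A, B, D are mutually consistent (residuals ≈ 0); C is off by 39.1 km.

C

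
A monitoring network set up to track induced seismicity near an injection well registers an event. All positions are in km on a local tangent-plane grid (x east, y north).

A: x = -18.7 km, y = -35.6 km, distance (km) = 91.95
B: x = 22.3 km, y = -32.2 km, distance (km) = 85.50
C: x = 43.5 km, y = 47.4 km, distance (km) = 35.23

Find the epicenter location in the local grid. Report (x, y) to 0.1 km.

(8.6, 52.2)

Circle about each station: (x + 18.7)² + (y + 35.6)² = 91.95²; (x − 22.3)² + (y + 32.2)² = 85.50²; (x − 43.5)² + (y − 47.4)² = 35.23².
Subtracting the A equation from the B and C equations removes the quadratic terms:
82.0 x + 6.8 y = 1061.63
124.4 x + 166.0 y = 9735.61
Solving the 2×2 system: x ≈ 8.6, y ≈ 52.2 km.
Check against A (with the unrounded x, y): √((x + 18.7)²+(y + 35.6)²) = 91.94 ≈ 91.95 km. ✓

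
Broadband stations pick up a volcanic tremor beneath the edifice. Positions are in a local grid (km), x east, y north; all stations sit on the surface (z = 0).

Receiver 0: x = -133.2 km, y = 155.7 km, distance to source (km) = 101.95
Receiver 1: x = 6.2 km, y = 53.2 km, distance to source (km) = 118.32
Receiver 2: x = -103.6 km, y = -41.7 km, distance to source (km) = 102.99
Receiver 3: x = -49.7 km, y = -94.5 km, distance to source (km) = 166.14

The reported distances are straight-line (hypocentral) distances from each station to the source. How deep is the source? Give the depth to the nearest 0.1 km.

depth ≈ 21.6 km

Each station gives a sphere (x−x_i)² + (y−y_i)² + z² = d_i² (stations at z=0).
Subtracting the Receiver 0 sphere from Receiver 1 and Receiver 2: z² cancels, leaving linear equations in x and y:
278.8 x − 205.0 y = -42721.87
59.2 x − 394.8 y = -29726.02
Solving: x ≈ -110.000, y ≈ 58.799 km (keep extra digits for the depth step; rounded: -110.0, 58.8).
Then from the Receiver 0 sphere: z² = 101.95² − (x + 133.2)² − (y − 155.7)² with x = -110.000, y = 58.799, so z ≈ 21.581 ≈ 21.6 km.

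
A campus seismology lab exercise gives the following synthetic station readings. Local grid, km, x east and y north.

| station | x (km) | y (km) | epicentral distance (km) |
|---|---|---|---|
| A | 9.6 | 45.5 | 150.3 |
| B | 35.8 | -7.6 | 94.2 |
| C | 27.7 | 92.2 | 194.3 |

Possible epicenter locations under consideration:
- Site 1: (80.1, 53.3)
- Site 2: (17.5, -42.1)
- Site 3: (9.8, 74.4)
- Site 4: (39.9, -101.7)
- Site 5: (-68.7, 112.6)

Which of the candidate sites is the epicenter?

For each candidate, compare |candidate − station| to the reported distance:
Site 1: residuals A 79.4, B 18.9, C 129.0 → max 129.0 km
Site 2: residuals A 62.3, B 55.1, C 59.6 → max 62.3 km
Site 3: residuals A 121.4, B 8.2, C 169.1 → max 169.1 km
Site 4: residuals A 0.0, B 0.0, C 0.0 → max 0.0 km
Site 5: residuals A 47.2, B 65.1, C 95.8 → max 95.8 km
Only Site 4 has all residuals ≈ 0.

Site 4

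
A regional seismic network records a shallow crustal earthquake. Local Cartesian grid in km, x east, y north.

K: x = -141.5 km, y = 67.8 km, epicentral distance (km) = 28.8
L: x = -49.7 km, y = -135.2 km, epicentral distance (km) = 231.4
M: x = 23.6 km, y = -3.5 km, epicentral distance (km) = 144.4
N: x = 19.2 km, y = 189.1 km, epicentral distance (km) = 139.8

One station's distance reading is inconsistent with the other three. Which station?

K

Solve using three stations at a time. Using L, M, N (subtract circle equations pairwise → linear system) gives (x, y) ≈ (-83.2, 93.8).
Distances from that point to each station vs reported:
  K: calculated 63.9 vs reported 28.8 → residual 35.1 km
  L: calculated 231.4 vs reported 231.4 → residual 0.0 km
  M: calculated 144.5 vs reported 144.4 → residual 0.1 km
  N: calculated 139.9 vs reported 139.8 → residual 0.1 km
L, M, N are mutually consistent (residuals ≈ 0); K is off by 35.1 km.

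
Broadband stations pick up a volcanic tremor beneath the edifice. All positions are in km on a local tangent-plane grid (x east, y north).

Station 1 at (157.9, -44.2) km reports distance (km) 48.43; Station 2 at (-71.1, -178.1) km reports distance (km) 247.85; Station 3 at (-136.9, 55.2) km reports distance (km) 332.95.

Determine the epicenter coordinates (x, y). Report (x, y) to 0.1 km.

x ≈ 161.5 km, y ≈ -92.5 km

Circle about each station: (x − 157.9)² + (y + 44.2)² = 48.43²; (x + 71.1)² + (y + 178.1)² = 247.85²; (x + 136.9)² + (y − 55.2)² = 332.95².
Subtracting the Station 1 equation from the Station 2 and Station 3 equations removes the quadratic terms:
-458.0 x − 267.8 y = -49195.39
-589.6 x + 198.8 y = -113607.64
Solving the 2×2 system: x ≈ 161.5, y ≈ -92.5 km.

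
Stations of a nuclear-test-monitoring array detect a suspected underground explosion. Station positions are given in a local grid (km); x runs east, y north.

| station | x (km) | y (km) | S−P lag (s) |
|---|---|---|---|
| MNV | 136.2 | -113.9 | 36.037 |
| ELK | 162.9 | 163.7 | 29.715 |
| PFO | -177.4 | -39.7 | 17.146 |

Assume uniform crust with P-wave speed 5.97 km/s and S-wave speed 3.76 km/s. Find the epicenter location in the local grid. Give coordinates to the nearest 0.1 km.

-137.0 km east, 129.7 km north

Distance from S−P lag: d = Δt · v_P v_S / (v_P − v_S) = Δt · (5.97·3.76)/(5.97−3.76) ≈ 10.1571·Δt.
So d_MNV = 366.03, d_ELK = 301.82, d_PFO = 174.15 km.
Circle about each station: (x − 136.2)² + (y + 113.9)² = 366.03²; (x − 162.9)² + (y − 163.7)² = 301.82²; (x + 177.4)² + (y + 39.7)² = 174.15².
Subtracting pairs of circle equations eliminates x²+y² and gives linear equations (the radical axes):
53.4 x + 555.2 y = 64693.10
-627.2 x + 148.4 y = 105172.94
Solving the 2×2 system: x ≈ -137.0, y ≈ 129.7 km.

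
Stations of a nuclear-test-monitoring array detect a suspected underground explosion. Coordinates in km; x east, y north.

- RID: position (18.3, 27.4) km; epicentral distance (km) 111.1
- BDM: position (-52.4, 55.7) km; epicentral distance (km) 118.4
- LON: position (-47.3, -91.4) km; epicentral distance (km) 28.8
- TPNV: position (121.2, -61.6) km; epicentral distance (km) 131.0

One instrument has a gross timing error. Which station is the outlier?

TPNV

Solve using three stations at a time. Using RID, BDM, LON (subtract circle equations pairwise → linear system) gives (x, y) ≈ (-46.9, -62.6).
Distances from that point to each station vs reported:
  RID: calculated 111.1 vs reported 111.1 → residual 0.0 km
  BDM: calculated 118.4 vs reported 118.4 → residual 0.0 km
  LON: calculated 28.8 vs reported 28.8 → residual 0.0 km
  TPNV: calculated 168.1 vs reported 131.0 → residual 37.1 km
RID, BDM, LON are mutually consistent (residuals ≈ 0); TPNV is off by 37.1 km.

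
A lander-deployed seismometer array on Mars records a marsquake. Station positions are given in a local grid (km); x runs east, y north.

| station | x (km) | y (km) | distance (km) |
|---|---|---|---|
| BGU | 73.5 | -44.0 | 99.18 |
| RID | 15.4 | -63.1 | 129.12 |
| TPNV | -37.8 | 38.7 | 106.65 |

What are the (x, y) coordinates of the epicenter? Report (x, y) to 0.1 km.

x ≈ 67.6 km, y ≈ 55.0 km

Circle about each station: (x − 73.5)² + (y + 44.0)² = 99.18²; (x − 15.4)² + (y + 63.1)² = 129.12²; (x + 37.8)² + (y − 38.7)² = 106.65².
Subtracting the BGU equation from the RID and TPNV equations removes the quadratic terms:
-116.2 x − 38.2 y = -9954.78
-222.6 x + 165.4 y = -5949.27
Solving the 2×2 system: x ≈ 67.6, y ≈ 55.0 km.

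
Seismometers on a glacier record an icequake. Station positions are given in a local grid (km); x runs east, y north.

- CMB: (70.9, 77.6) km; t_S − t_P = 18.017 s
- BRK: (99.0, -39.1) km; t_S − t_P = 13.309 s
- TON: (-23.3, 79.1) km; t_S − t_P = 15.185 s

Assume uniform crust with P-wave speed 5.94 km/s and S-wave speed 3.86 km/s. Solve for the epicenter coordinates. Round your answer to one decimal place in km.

(-39.5, -87.5)

Distance from S−P lag: d = Δt · v_P v_S / (v_P − v_S) = Δt · (5.94·3.86)/(5.94−3.86) ≈ 11.0233·Δt.
So d_CMB = 198.61, d_BRK = 146.71, d_TON = 167.39 km.
Circle about each station: (x − 70.9)² + (y − 77.6)² = 198.61²; (x − 99.0)² + (y + 39.1)² = 146.71²; (x + 23.3)² + (y − 79.1)² = 167.39².
Subtracting the CMB equation from the BRK and TON equations removes the quadratic terms:
56.2 x − 233.4 y = 18203.35
-188.4 x + 3.0 y = 7177.65
Solving the 2×2 system: x ≈ -39.5, y ≈ -87.5 km.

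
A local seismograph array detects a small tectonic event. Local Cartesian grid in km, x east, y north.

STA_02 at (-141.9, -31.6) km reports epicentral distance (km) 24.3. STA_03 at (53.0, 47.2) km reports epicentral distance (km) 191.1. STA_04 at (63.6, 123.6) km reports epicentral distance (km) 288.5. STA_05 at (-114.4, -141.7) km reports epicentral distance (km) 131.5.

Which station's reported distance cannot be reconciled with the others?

STA_04

Solve using three stations at a time. Using STA_02, STA_03, STA_05 (subtract circle equations pairwise → linear system) gives (x, y) ≈ (-129.0, -11.0).
Distances from that point to each station vs reported:
  STA_02: calculated 24.3 vs reported 24.3 → residual 0.0 km
  STA_03: calculated 191.1 vs reported 191.1 → residual 0.0 km
  STA_04: calculated 235.0 vs reported 288.5 → residual 53.5 km
  STA_05: calculated 131.5 vs reported 131.5 → residual 0.0 km
STA_02, STA_03, STA_05 are mutually consistent (residuals ≈ 0); STA_04 is off by 53.5 km.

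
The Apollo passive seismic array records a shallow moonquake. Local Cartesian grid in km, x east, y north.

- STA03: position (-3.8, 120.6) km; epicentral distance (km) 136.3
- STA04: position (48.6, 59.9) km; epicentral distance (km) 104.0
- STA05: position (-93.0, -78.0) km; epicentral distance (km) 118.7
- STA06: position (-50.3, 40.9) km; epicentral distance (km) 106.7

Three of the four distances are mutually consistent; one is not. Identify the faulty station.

Solve using three stations at a time. Using STA04, STA05, STA06 (subtract circle equations pairwise → linear system) gives (x, y) ≈ (19.4, -39.9).
Distances from that point to each station vs reported:
  STA03: calculated 162.1 vs reported 136.3 → residual 25.8 km
  STA04: calculated 104.0 vs reported 104.0 → residual 0.0 km
  STA05: calculated 118.7 vs reported 118.7 → residual 0.0 km
  STA06: calculated 106.7 vs reported 106.7 → residual 0.0 km
STA04, STA05, STA06 are mutually consistent (residuals ≈ 0); STA03 is off by 25.8 km.

STA03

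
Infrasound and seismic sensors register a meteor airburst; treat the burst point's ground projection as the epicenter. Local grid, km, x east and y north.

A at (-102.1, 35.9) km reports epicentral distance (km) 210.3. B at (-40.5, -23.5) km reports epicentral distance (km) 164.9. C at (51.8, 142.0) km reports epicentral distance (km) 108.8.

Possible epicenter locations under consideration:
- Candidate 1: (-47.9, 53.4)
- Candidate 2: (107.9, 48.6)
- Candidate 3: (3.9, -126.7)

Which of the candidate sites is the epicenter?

For each candidate, compare |candidate − station| to the reported distance:
Candidate 1: residuals A 153.3, B 87.6, C 24.6 → max 153.3 km
Candidate 2: residuals A 0.1, B 0.1, C 0.2 → max 0.2 km
Candidate 3: residuals A 16.2, B 52.6, C 164.1 → max 164.1 km
Only Candidate 2 has all residuals ≈ 0.

Candidate 2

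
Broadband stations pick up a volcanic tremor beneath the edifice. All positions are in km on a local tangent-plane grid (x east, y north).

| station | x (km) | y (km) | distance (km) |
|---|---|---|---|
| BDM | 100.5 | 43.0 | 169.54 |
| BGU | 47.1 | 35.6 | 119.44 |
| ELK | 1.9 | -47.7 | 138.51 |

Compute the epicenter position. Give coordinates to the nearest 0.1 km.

-66.4 km east, 72.8 km north

Circle about each station: (x − 100.5)² + (y − 43.0)² = 169.54²; (x − 47.1)² + (y − 35.6)² = 119.44²; (x − 1.9)² + (y + 47.7)² = 138.51².
Subtracting the BDM equation from the BGU and ELK equations removes the quadratic terms:
-106.8 x − 14.8 y = 6014.42
-197.2 x − 181.4 y = -111.56
Solving the 2×2 system: x ≈ -66.4, y ≈ 72.8 km.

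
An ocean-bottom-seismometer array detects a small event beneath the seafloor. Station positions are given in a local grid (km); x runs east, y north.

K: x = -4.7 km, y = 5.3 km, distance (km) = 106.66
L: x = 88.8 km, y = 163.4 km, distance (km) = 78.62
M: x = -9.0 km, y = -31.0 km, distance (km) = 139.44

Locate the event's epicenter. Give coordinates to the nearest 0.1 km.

x ≈ 59.6 km, y ≈ 90.4 km

Circle about each station: (x + 4.7)² + (y − 5.3)² = 106.66²; (x − 88.8)² + (y − 163.4)² = 78.62²; (x + 9.0)² + (y + 31.0)² = 139.44².
Subtracting the K equation from the L and M equations removes the quadratic terms:
187.0 x + 316.2 y = 39730.07
-8.6 x − 72.6 y = -7075.34
Solving the 2×2 system: x ≈ 59.6, y ≈ 90.4 km.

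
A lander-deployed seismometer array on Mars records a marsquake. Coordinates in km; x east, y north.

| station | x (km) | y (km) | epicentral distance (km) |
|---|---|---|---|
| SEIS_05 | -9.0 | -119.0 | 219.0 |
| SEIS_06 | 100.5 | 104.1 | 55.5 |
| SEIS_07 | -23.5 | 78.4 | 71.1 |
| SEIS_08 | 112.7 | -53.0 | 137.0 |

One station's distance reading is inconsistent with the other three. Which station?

Solve using three stations at a time. Using SEIS_05, SEIS_06, SEIS_07 (subtract circle equations pairwise → linear system) gives (x, y) ≈ (46.1, 93.0).
Distances from that point to each station vs reported:
  SEIS_05: calculated 219.0 vs reported 219.0 → residual 0.0 km
  SEIS_06: calculated 55.5 vs reported 55.5 → residual 0.0 km
  SEIS_07: calculated 71.1 vs reported 71.1 → residual 0.0 km
  SEIS_08: calculated 160.4 vs reported 137.0 → residual 23.4 km
SEIS_05, SEIS_06, SEIS_07 are mutually consistent (residuals ≈ 0); SEIS_08 is off by 23.4 km.

SEIS_08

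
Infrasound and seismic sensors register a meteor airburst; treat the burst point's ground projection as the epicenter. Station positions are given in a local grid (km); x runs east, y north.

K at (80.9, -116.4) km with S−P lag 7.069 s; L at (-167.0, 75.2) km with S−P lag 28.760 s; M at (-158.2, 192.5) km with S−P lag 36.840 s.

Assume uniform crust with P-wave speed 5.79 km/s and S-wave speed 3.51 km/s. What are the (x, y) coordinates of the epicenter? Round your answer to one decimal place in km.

(49.8, -61.6)

Distance from S−P lag: d = Δt · v_P v_S / (v_P − v_S) = Δt · (5.79·3.51)/(5.79−3.51) ≈ 8.9136·Δt.
So d_K = 63.01, d_L = 256.35, d_M = 328.38 km.
Circle about each station: (x − 80.9)² + (y + 116.4)² = 63.01²; (x + 167.0)² + (y − 75.2)² = 256.35²; (x + 158.2)² + (y − 192.5)² = 328.38².
Subtracting the K equation from the L and M equations removes the quadratic terms:
-495.8 x + 383.2 y = -48294.79
-478.2 x + 617.8 y = -61873.44
Solving the 2×2 system: x ≈ 49.8, y ≈ -61.6 km.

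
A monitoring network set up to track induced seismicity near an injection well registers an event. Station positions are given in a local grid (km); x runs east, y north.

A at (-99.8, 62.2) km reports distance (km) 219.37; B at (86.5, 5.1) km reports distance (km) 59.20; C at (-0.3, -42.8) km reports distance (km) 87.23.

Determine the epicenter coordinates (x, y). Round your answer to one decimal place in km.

Circle about each station: (x + 99.8)² + (y − 62.2)² = 219.37²; (x − 86.5)² + (y − 5.1)² = 59.20²; (x + 0.3)² + (y + 42.8)² = 87.23².
Subtracting the A equation from the B and C equations removes the quadratic terms:
372.6 x − 114.2 y = 38297.94
199.0 x − 210.0 y = 28517.17
Solving the 2×2 system: x ≈ 86.2, y ≈ -54.1 km.

86.2 km east, -54.1 km north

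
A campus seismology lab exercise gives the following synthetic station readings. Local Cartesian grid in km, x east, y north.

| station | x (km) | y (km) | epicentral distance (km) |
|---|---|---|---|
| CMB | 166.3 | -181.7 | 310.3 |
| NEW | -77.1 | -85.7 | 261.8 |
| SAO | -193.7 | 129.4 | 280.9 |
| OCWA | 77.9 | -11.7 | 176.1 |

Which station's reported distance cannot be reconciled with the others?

OCWA

Solve using three stations at a time. Using CMB, NEW, SAO (subtract circle equations pairwise → linear system) gives (x, y) ≈ (87.0, 118.3).
Distances from that point to each station vs reported:
  CMB: calculated 310.3 vs reported 310.3 → residual 0.0 km
  NEW: calculated 261.8 vs reported 261.8 → residual 0.0 km
  SAO: calculated 280.9 vs reported 280.9 → residual 0.0 km
  OCWA: calculated 130.3 vs reported 176.1 → residual 45.8 km
CMB, NEW, SAO are mutually consistent (residuals ≈ 0); OCWA is off by 45.8 km.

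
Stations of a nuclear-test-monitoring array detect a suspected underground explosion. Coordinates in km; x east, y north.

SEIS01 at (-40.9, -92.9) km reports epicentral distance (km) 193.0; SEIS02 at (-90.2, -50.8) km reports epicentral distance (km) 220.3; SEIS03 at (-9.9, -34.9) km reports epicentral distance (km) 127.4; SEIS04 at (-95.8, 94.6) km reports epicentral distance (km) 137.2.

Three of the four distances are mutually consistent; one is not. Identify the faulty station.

Solve using three stations at a time. Using SEIS01, SEIS03, SEIS04 (subtract circle equations pairwise → linear system) gives (x, y) ≈ (40.8, 81.9).
Distances from that point to each station vs reported:
  SEIS01: calculated 193.0 vs reported 193.0 → residual 0.0 km
  SEIS02: calculated 186.5 vs reported 220.3 → residual 33.8 km
  SEIS03: calculated 127.3 vs reported 127.4 → residual 0.1 km
  SEIS04: calculated 137.1 vs reported 137.2 → residual 0.1 km
SEIS01, SEIS03, SEIS04 are mutually consistent (residuals ≈ 0); SEIS02 is off by 33.8 km.

SEIS02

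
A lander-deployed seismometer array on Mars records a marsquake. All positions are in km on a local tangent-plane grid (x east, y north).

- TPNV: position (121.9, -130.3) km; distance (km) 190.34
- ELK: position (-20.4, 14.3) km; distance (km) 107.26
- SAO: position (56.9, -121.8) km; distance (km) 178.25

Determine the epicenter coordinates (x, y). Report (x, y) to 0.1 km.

x ≈ 78.8 km, y ≈ 55.1 km

Circle about each station: (x − 121.9)² + (y + 130.3)² = 190.34²; (x + 20.4)² + (y − 14.3)² = 107.26²; (x − 56.9)² + (y + 121.8)² = 178.25².
Subtracting the TPNV equation from the ELK and SAO equations removes the quadratic terms:
-284.6 x + 289.2 y = -6492.44
-130.0 x + 17.0 y = -9308.60
Solving the 2×2 system: x ≈ 78.8, y ≈ 55.1 km.
Check against TPNV (with the unrounded x, y): √((x − 121.9)²+(y + 130.3)²) = 190.35 ≈ 190.34 km. ✓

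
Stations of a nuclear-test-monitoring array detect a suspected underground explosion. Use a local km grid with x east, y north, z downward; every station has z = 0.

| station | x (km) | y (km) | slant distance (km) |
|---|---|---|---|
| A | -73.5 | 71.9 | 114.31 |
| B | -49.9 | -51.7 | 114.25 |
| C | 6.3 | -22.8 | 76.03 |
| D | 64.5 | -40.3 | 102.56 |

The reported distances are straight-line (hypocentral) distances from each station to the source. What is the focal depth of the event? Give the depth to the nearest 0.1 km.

59.7 km

Each station gives a sphere (x−x_i)² + (y−y_i)² + z² = d_i² (stations at z=0).
Subtracting the A sphere from B and C: z² cancels, leaving linear equations in x and y:
47.2 x − 247.2 y = -5395.25
159.6 x − 189.4 y = -2726.11
Solving: x ≈ 11.404, y ≈ 24.003 km (keep extra digits for the depth step; rounded: 11.4, 24.0).
Then from the A sphere: z² = 114.31² − (x + 73.5)² − (y − 71.9)² with x = 11.404, y = 24.003, so z ≈ 59.699 ≈ 59.7 km.
Check against D (with the unrounded solution): distance 102.56 ≈ 102.56 km. ✓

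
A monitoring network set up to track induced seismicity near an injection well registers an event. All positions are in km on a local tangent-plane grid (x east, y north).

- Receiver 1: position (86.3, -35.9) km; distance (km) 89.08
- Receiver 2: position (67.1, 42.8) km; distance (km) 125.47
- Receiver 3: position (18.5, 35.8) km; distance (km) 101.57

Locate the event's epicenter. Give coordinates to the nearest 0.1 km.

(1.9, -64.4)

Circle about each station: (x − 86.3)² + (y + 35.9)² = 89.08²; (x − 67.1)² + (y − 42.8)² = 125.47²; (x − 18.5)² + (y − 35.8)² = 101.57².
Subtracting the Receiver 1 equation from the Receiver 2 and Receiver 3 equations removes the quadratic terms:
-38.4 x + 157.4 y = -10209.72
-135.6 x + 143.4 y = -9493.83
Solving the 2×2 system: x ≈ 1.9, y ≈ -64.4 km.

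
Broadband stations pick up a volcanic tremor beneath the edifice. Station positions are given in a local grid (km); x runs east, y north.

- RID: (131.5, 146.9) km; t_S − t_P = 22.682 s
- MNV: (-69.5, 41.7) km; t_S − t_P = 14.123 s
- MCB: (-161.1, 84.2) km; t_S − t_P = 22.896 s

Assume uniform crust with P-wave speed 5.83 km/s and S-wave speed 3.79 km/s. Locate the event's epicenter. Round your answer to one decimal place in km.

28.2 km east, -76.0 km north

Distance from S−P lag: d = Δt · v_P v_S / (v_P − v_S) = Δt · (5.83·3.79)/(5.83−3.79) ≈ 10.8312·Δt.
So d_RID = 245.67, d_MNV = 152.97, d_MCB = 247.99 km.
Circle about each station: (x − 131.5)² + (y − 146.9)² = 245.67²; (x + 69.5)² + (y − 41.7)² = 152.97²; (x + 161.1)² + (y − 84.2)² = 247.99².
Subtracting the RID equation from the MNV and MCB equations removes the quadratic terms:
-402.0 x − 210.4 y = 4651.21
-585.2 x − 125.4 y = -6974.30
Solving the 2×2 system: x ≈ 28.2, y ≈ -76.0 km.
Check against RID (with the unrounded x, y): √((x − 131.5)²+(y − 146.9)²) = 245.66 ≈ 245.67 km. ✓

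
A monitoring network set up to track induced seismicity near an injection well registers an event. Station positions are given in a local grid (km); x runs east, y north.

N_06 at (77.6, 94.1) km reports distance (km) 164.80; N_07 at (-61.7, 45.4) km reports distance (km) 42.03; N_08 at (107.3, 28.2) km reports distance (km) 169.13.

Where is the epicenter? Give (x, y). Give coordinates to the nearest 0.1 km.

Circle about each station: (x − 77.6)² + (y − 94.1)² = 164.80²; (x + 61.7)² + (y − 45.4)² = 42.03²; (x − 107.3)² + (y − 28.2)² = 169.13².
Subtracting the N_06 equation from the N_07 and N_08 equations removes the quadratic terms:
-278.6 x − 97.4 y = 16384.00
59.4 x − 131.8 y = -4013.96
Solving the 2×2 system: x ≈ -60.0, y ≈ 3.4 km.

x ≈ -60.0 km, y ≈ 3.4 km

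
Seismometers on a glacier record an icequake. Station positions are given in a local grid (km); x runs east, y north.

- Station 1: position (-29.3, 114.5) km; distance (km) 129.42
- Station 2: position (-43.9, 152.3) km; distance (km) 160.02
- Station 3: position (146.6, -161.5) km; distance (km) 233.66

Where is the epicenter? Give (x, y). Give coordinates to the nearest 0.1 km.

Circle about each station: (x + 29.3)² + (y − 114.5)² = 129.42²; (x + 43.9)² + (y − 152.3)² = 160.02²; (x − 146.6)² + (y + 161.5)² = 233.66².
Subtracting pairs of circle equations eliminates x²+y² and gives linear equations (the radical axes):
-29.2 x + 75.6 y = 2296.90
351.8 x − 552.0 y = -4242.39
Solving the 2×2 system: x ≈ 90.4, y ≈ 65.3 km.

90.4 km east, 65.3 km north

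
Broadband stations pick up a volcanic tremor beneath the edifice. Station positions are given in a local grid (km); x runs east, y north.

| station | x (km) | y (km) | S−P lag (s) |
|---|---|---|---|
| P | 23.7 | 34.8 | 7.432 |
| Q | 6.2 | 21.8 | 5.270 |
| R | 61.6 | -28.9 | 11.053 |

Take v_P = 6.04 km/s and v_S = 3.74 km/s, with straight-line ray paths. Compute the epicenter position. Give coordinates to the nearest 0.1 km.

-42.1 km east, 3.2 km north

Distance from S−P lag: d = Δt · v_P v_S / (v_P − v_S) = Δt · (6.04·3.74)/(6.04−3.74) ≈ 9.8216·Δt.
So d_P = 72.99, d_Q = 51.76, d_R = 108.56 km.
Circle about each station: (x − 23.7)² + (y − 34.8)² = 72.99²; (x − 6.2)² + (y − 21.8)² = 51.76²; (x − 61.6)² + (y + 28.9)² = 108.56².
Subtracting the P equation from the Q and R equations removes the quadratic terms:
-35.0 x − 26.0 y = 1389.39
75.8 x − 127.4 y = -3600.69
Solving the 2×2 system: x ≈ -42.1, y ≈ 3.2 km.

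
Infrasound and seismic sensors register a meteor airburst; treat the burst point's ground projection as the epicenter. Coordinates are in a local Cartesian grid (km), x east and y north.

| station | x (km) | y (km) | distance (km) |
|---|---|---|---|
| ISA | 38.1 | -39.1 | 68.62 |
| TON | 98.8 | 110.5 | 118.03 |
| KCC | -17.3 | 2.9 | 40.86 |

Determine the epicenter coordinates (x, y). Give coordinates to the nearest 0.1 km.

(16.4, 26.0)

Circle about each station: (x − 38.1)² + (y + 39.1)² = 68.62²; (x − 98.8)² + (y − 110.5)² = 118.03²; (x + 17.3)² + (y − 2.9)² = 40.86².
Subtracting the ISA equation from the TON and KCC equations removes the quadratic terms:
121.4 x + 299.2 y = 9768.89
-110.8 x + 84.0 y = 366.44
Solving the 2×2 system: x ≈ 16.4, y ≈ 26.0 km.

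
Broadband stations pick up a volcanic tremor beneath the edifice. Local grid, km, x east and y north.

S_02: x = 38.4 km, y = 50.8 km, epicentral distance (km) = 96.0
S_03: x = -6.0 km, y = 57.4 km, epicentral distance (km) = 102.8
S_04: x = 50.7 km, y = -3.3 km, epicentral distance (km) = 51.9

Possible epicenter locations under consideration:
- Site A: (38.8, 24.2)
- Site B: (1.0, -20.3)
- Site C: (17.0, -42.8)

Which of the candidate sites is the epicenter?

Site C

For each candidate, compare |candidate − station| to the reported distance:
Site A: residuals S_02 69.4, S_03 47.0, S_04 21.9 → max 69.4 km
Site B: residuals S_02 15.7, S_03 24.8, S_04 0.6 → max 24.8 km
Site C: residuals S_02 0.0, S_03 0.0, S_04 0.0 → max 0.0 km
Only Site C has all residuals ≈ 0.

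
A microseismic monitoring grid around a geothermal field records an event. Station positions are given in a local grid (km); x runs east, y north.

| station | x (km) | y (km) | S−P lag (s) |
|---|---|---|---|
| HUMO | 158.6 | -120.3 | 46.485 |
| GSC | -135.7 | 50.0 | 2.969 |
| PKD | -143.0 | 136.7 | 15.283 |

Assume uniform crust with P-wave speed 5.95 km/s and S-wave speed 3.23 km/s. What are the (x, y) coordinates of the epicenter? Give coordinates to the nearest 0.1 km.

Distance from S−P lag: d = Δt · v_P v_S / (v_P − v_S) = Δt · (5.95·3.23)/(5.95−3.23) ≈ 7.0656·Δt.
So d_HUMO = 328.45, d_GSC = 20.98, d_PKD = 107.98 km.
Circle about each station: (x − 158.6)² + (y + 120.3)² = 328.45²; (x + 135.7)² + (y − 50.0)² = 20.98²; (x + 143.0)² + (y − 136.7)² = 107.98².
Subtracting the HUMO equation from the GSC and PKD equations removes the quadratic terms:
-588.6 x + 340.6 y = 88727.68
-603.2 x + 514.0 y = 95729.56
Solving the 2×2 system: x ≈ -133.9, y ≈ 29.1 km.
Check against HUMO (with the unrounded x, y): √((x − 158.6)²+(y + 120.3)²) = 328.45 ≈ 328.45 km. ✓

(-133.9, 29.1)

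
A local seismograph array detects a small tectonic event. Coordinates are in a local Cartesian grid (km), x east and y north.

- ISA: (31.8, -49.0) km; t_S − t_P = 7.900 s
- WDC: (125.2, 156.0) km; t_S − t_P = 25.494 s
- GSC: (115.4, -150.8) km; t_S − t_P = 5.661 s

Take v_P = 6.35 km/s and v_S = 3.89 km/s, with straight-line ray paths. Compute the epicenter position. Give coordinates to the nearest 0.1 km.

x ≈ 94.1 km, y ≈ -98.1 km

Distance from S−P lag: d = Δt · v_P v_S / (v_P − v_S) = Δt · (6.35·3.89)/(6.35−3.89) ≈ 10.0413·Δt.
So d_ISA = 79.33, d_WDC = 255.99, d_GSC = 56.84 km.
Circle about each station: (x − 31.8)² + (y + 49.0)² = 79.33²; (x − 125.2)² + (y − 156.0)² = 255.99²; (x − 115.4)² + (y + 150.8)² = 56.84².
Subtracting the ISA equation from the WDC and GSC equations removes the quadratic terms:
186.8 x + 410.0 y = -22638.83
167.2 x − 203.6 y = 35708.02
Solving the 2×2 system: x ≈ 94.1, y ≈ -98.1 km.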